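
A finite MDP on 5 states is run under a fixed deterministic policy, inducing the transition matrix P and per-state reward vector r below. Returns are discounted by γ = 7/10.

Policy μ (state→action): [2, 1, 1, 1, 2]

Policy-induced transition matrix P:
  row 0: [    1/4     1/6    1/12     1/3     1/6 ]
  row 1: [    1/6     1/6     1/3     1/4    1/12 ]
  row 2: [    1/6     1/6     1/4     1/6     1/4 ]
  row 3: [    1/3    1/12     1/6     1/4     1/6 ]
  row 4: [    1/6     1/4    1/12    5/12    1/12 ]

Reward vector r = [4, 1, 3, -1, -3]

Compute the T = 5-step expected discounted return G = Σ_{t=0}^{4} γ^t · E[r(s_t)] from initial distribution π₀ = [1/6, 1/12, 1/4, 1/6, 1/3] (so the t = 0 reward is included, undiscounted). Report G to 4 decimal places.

t=0: π = [0.1667, 0.0833, 0.2500, 0.1667, 0.3333], E[r] = 0.3333, γ^t·E[r] = 0.333333, running G = 0.333333
t=1: π = [0.2083, 0.1806, 0.1597, 0.2986, 0.1528], E[r] = 0.7361, γ^t·E[r] = 0.515278, running G = 0.848611
t=2: π = [0.2338, 0.1545, 0.1800, 0.2795, 0.1522], E[r] = 0.8935, γ^t·E[r] = 0.437824, running G = 1.286435
t=3: π = [0.2327, 0.1561, 0.1753, 0.2799, 0.1561], E[r] = 0.8646, γ^t·E[r] = 0.296552, running G = 1.582987
t=4: π = [0.2327, 0.1564, 0.1749, 0.2808, 0.1553], E[r] = 0.8652, γ^t·E[r] = 0.207739, running G = 1.790726

G = 1.7907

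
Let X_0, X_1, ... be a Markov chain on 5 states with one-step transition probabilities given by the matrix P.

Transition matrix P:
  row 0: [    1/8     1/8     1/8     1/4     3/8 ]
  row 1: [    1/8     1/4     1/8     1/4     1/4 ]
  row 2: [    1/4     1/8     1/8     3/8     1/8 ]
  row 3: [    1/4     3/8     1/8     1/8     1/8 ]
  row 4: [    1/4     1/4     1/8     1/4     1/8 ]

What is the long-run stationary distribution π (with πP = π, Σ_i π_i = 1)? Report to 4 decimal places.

Balance equations π_j = Σ_i π_i·P[i][j]:
  π_0 = 1/8·π_0 + 1/8·π_1 + 1/4·π_2 + 1/4·π_3 + 1/4·π_4
  π_1 = 1/8·π_0 + 1/4·π_1 + 1/8·π_2 + 3/8·π_3 + 1/4·π_4
  π_2 = 1/8·π_0 + 1/8·π_1 + 1/8·π_2 + 1/8·π_3 + 1/8·π_4
  π_3 = 1/4·π_0 + 1/4·π_1 + 3/8·π_2 + 1/8·π_3 + 1/4·π_4
  normalize: π_0 + π_1 + π_2 + π_3 + π_4 = 1
Solving the linear system gives exactly π = [125/639, 17/71, 1/8, 17/72, 521/2556].

π = [0.1956, 0.2394, 0.1250, 0.2361, 0.2038]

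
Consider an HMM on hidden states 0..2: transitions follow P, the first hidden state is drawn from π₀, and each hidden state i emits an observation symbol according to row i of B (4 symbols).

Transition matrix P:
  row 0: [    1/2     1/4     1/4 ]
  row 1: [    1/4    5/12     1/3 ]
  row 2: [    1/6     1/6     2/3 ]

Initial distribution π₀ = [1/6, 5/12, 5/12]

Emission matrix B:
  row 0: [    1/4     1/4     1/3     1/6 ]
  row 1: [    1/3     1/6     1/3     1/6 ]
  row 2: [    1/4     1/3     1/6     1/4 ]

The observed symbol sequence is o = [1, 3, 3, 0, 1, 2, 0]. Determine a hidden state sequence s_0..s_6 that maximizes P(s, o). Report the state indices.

path = [2, 2, 2, 2, 2, 2, 2]

t=0: δ = [4.167e-02, 6.944e-02, 1.389e-01]  (obs o_0=1)
t=1: δ = [3.858e-03, 4.823e-03, 2.315e-02]  ψ = [2, 1, 2]  (obs o_1=3)
t=2: δ = [6.430e-04, 6.430e-04, 3.858e-03]  ψ = [2, 2, 2]  (obs o_2=3)
t=3: δ = [1.608e-04, 2.143e-04, 6.430e-04]  ψ = [2, 2, 2]  (obs o_3=0)
t=4: δ = [2.679e-05, 1.786e-05, 1.429e-04]  ψ = [2, 2, 2]  (obs o_4=1)
t=5: δ = [7.938e-06, 7.938e-06, 1.588e-05]  ψ = [2, 2, 2]  (obs o_5=2)
t=6: δ = [9.923e-07, 1.103e-06, 2.646e-06]  ψ = [0, 1, 2]  (obs o_6=0)
backtrack: best end state = 2; path = [2, 2, 2, 2, 2, 2, 2]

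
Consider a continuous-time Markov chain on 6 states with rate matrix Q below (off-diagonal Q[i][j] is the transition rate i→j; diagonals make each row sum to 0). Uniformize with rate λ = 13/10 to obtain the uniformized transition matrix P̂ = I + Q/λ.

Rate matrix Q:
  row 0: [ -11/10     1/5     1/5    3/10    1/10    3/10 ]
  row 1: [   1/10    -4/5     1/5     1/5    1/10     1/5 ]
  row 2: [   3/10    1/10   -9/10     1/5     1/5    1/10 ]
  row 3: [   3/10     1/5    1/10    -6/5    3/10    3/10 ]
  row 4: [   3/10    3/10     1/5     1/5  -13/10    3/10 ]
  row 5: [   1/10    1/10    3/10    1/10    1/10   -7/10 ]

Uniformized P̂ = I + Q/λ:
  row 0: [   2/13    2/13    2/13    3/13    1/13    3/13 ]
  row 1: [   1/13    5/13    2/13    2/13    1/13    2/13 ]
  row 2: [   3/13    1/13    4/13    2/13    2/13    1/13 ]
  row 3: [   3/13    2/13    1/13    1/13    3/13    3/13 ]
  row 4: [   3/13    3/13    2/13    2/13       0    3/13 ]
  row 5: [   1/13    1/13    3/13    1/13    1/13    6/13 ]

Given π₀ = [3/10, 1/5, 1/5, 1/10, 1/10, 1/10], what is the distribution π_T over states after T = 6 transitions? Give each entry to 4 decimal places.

π = [0.1554, 0.1669, 0.1917, 0.1365, 0.1046, 0.2450]

t=0: π = [0.3000, 0.2000, 0.2000, 0.1000, 0.1000, 0.1000]
t=1: π = [0.1615, 0.1846, 0.1846, 0.1615, 0.1000, 0.2077]
t=2: π = [0.1580, 0.1740, 0.1858, 0.1379, 0.1083, 0.2361]
t=3: π = [0.1555, 0.1699, 0.1900, 0.1372, 0.1041, 0.2433]
t=4: π = [0.1552, 0.1677, 0.1912, 0.1365, 0.1046, 0.2446]
t=5: π = [0.1554, 0.1671, 0.1916, 0.1365, 0.1046, 0.2449]
t=6: π = [0.1554, 0.1669, 0.1917, 0.1365, 0.1046, 0.2450]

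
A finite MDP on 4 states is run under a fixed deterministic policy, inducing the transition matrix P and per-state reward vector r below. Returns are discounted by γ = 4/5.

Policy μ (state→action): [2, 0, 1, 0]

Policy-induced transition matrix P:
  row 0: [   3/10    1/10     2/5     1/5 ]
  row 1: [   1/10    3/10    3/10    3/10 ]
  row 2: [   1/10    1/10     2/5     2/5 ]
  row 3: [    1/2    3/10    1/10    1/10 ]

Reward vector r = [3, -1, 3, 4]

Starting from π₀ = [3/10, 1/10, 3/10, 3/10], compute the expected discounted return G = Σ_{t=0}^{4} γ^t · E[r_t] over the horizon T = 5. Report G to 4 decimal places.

t=0: π = [0.3000, 0.1000, 0.3000, 0.3000], E[r] = 2.9000, γ^t·E[r] = 2.900000, running G = 2.900000
t=1: π = [0.2800, 0.1800, 0.3000, 0.2400], E[r] = 2.5200, γ^t·E[r] = 2.016000, running G = 4.916000
t=2: π = [0.2520, 0.1840, 0.3100, 0.2540], E[r] = 2.5180, γ^t·E[r] = 1.611520, running G = 6.527520
t=3: π = [0.2520, 0.1876, 0.3054, 0.2550], E[r] = 2.5046, γ^t·E[r] = 1.282355, running G = 7.809875
t=4: π = [0.2524, 0.1885, 0.3047, 0.2543], E[r] = 2.5003, γ^t·E[r] = 1.024106, running G = 8.833982

G = 8.8340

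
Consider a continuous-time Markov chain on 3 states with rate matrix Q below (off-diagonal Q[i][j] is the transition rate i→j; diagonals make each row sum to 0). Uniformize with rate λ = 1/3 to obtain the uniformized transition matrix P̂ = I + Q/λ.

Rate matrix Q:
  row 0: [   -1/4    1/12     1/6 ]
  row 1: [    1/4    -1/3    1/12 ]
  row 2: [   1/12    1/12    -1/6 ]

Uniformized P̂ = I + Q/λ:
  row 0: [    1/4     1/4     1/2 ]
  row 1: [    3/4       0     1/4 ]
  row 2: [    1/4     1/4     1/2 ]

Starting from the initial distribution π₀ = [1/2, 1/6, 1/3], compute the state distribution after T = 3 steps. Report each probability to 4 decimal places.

π = [0.3490, 0.2005, 0.4505]

t=0: π = [0.5000, 0.1667, 0.3333]
t=1: π = [0.3333, 0.2083, 0.4583]
t=2: π = [0.3542, 0.1979, 0.4479]
t=3: π = [0.3490, 0.2005, 0.4505]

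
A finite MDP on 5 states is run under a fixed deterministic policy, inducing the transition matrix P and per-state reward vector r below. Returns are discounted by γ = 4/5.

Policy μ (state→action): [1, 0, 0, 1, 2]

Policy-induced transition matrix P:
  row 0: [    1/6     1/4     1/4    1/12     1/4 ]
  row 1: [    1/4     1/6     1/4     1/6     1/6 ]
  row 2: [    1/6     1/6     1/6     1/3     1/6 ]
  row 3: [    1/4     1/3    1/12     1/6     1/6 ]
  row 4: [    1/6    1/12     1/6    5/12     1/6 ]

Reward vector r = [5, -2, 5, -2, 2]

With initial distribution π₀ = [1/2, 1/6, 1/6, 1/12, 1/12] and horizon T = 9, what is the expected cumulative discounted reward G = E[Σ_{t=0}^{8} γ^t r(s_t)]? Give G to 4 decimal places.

G = 7.9188

t=0: π = [0.5000, 0.1667, 0.1667, 0.0833, 0.0833], E[r] = 3.0000, γ^t·E[r] = 3.000000, running G = 3.000000
t=1: π = [0.1875, 0.2153, 0.2153, 0.1736, 0.2083], E[r] = 1.6528, γ^t·E[r] = 1.322222, running G = 4.322222
t=2: π = [0.1991, 0.1939, 0.1858, 0.2390, 0.1823], E[r] = 1.4230, γ^t·E[r] = 0.910741, running G = 5.232963
t=3: π = [0.2027, 0.2079, 0.1795, 0.2266, 0.1833], E[r] = 1.4087, γ^t·E[r] = 0.721235, running G = 5.954198
t=4: π = [0.2029, 0.2061, 0.1820, 0.2255, 0.1836], E[r] = 1.4284, γ^t·E[r] = 0.585070, running G = 6.539267
t=5: π = [0.2026, 0.2059, 0.1820, 0.2260, 0.1836], E[r] = 1.4264, γ^t·E[r] = 0.467393, running G = 7.006661
t=6: π = [0.2027, 0.2059, 0.1819, 0.2260, 0.1836], E[r] = 1.4259, γ^t·E[r] = 0.373795, running G = 7.380456
t=7: π = [0.2027, 0.2059, 0.1819, 0.2260, 0.1836], E[r] = 1.4260, γ^t·E[r] = 0.299055, running G = 7.679510
t=8: π = [0.2027, 0.2059, 0.1819, 0.2260, 0.1836], E[r] = 1.4260, γ^t·E[r] = 0.239246, running G = 7.918756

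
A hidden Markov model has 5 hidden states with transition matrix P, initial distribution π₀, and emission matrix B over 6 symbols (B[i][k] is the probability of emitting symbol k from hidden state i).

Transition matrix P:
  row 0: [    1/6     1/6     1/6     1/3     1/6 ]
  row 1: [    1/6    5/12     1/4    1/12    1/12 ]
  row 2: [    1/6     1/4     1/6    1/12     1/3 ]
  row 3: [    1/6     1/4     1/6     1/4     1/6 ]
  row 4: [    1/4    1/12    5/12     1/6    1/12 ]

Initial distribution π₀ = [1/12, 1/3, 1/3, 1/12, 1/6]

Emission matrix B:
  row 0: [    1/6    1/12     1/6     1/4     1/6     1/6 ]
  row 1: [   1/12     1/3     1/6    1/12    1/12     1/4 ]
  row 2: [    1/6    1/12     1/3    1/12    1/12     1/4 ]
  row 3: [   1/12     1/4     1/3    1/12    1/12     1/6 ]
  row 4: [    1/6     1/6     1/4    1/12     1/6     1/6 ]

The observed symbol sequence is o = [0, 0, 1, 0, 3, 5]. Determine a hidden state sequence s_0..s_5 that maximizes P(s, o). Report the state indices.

t=0: δ = [1.389e-02, 2.778e-02, 5.556e-02, 6.944e-03, 2.778e-02]  (obs o_0=0)
t=1: δ = [1.543e-03, 1.157e-03, 1.929e-03, 3.858e-04, 3.086e-03]  ψ = [2, 2, 4, 0, 2]  (obs o_1=0)
t=2: δ = [6.430e-05, 1.608e-04, 1.072e-04, 1.286e-04, 1.072e-04]  ψ = [4, 1, 4, 0, 2]  (obs o_2=1)
t=3: δ = [4.465e-06, 5.582e-06, 7.442e-06, 2.679e-06, 5.954e-06]  ψ = [1, 1, 4, 3, 2]  (obs o_3=0)
t=4: δ = [3.721e-07, 1.938e-07, 2.067e-07, 1.240e-07, 2.067e-07]  ψ = [4, 1, 4, 0, 2]  (obs o_4=3)
t=5: δ = [1.034e-08, 2.019e-08, 2.153e-08, 2.067e-08, 1.148e-08]  ψ = [0, 1, 4, 0, 2]  (obs o_5=5)
backtrack: best end state = 2; path = [4, 2, 4, 2, 4, 2]

path = [4, 2, 4, 2, 4, 2]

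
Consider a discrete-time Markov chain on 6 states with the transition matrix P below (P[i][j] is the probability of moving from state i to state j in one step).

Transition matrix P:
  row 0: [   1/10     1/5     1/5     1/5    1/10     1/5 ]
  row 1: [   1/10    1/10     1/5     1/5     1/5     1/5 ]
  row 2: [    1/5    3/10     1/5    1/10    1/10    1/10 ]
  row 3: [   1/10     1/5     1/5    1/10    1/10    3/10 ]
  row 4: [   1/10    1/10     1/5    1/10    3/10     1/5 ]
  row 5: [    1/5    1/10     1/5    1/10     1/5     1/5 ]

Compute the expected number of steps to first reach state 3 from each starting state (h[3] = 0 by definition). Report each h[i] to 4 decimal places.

h = [6.8896, 6.9670, 7.5097, 0.0000, 7.7411, 7.6560]

First-step conditioning: h[3] = 0; for i ≠ 3, h[i] = 1 + Σ_k P[i][k]·h[k].
  h[0] = 1 + 1/10·h[0] + 1/5·h[1] + 1/5·h[2] + 1/10·h[4] + 1/5·h[5]
  h[1] = 1 + 1/10·h[0] + 1/10·h[1] + 1/5·h[2] + 1/5·h[4] + 1/5·h[5]
  h[2] = 1 + 1/5·h[0] + 3/10·h[1] + 1/5·h[2] + 1/10·h[4] + 1/10·h[5]
  h[4] = 1 + 1/10·h[0] + 1/10·h[1] + 1/5·h[2] + 3/10·h[4] + 1/5·h[5]
  h[5] = 1 + 1/5·h[0] + 1/10·h[1] + 1/5·h[2] + 1/5·h[4] + 1/5·h[5]
Solving the 5×5 linear system over states ≠ 3 gives exactly h = [44500/6459, 15000/2153, 48505/6459, 0, 50000/6459, 49450/6459] (h[3] = 0 is the target).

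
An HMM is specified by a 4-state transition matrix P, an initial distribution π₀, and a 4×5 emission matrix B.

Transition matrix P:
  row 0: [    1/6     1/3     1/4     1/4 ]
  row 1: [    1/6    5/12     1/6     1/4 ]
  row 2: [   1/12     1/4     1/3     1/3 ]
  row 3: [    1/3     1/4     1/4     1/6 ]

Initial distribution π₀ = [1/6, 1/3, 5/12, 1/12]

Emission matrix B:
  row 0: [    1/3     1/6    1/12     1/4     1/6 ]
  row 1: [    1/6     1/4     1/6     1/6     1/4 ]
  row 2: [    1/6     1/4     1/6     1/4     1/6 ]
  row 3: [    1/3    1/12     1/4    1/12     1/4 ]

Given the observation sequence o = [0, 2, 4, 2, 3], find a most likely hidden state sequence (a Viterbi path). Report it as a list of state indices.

path = [1, 1, 1, 3, 0]

t=0: δ = [5.556e-02, 5.556e-02, 6.944e-02, 2.778e-02]  (obs o_0=0)
t=1: δ = [7.716e-04, 3.858e-03, 3.858e-03, 5.787e-03]  ψ = [0, 1, 2, 2]  (obs o_1=2)
t=2: δ = [3.215e-04, 4.019e-04, 2.411e-04, 3.215e-04]  ψ = [3, 1, 3, 2]  (obs o_2=4)
t=3: δ = [8.931e-06, 2.791e-05, 1.340e-05, 2.512e-05]  ψ = [3, 1, 0, 1]  (obs o_3=2)
t=4: δ = [2.093e-06, 1.938e-06, 1.570e-06, 5.814e-07]  ψ = [3, 1, 3, 1]  (obs o_4=3)
backtrack: best end state = 0; path = [1, 1, 1, 3, 0]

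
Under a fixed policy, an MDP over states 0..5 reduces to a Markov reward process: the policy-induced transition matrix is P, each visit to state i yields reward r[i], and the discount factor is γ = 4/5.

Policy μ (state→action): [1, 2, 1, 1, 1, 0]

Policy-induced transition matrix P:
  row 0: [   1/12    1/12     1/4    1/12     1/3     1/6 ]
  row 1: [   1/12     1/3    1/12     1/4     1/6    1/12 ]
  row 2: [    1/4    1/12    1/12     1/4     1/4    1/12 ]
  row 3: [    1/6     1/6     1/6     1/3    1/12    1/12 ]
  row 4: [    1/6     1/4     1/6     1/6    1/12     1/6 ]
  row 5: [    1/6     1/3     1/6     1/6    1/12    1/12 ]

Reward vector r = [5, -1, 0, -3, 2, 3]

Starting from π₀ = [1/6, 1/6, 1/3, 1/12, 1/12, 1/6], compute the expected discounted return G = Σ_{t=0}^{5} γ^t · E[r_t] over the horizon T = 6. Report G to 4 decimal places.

G = 2.6854

t=0: π = [0.1667, 0.1667, 0.3333, 0.0833, 0.0833, 0.1667], E[r] = 1.0833, γ^t·E[r] = 1.083333, running G = 1.083333
t=1: π = [0.1667, 0.1875, 0.1389, 0.2083, 0.1944, 0.1042], E[r] = 0.7222, γ^t·E[r] = 0.577778, running G = 1.661111
t=2: π = [0.1487, 0.2060, 0.1534, 0.2147, 0.1638, 0.1134], E[r] = 0.5613, γ^t·E[r] = 0.359259, running G = 2.020370
t=3: π = [0.1499, 0.2084, 0.1491, 0.2200, 0.1632, 0.1094], E[r] = 0.5356, γ^t·E[r] = 0.274247, running G = 2.294617
t=4: π = [0.1492, 0.2083, 0.1494, 0.2206, 0.1630, 0.1094], E[r] = 0.5303, γ^t·E[r] = 0.217208, running G = 2.511826
t=5: π = [0.1493, 0.2083, 0.1493, 0.2208, 0.1629, 0.1094], E[r] = 0.5297, γ^t·E[r] = 0.173570, running G = 2.685396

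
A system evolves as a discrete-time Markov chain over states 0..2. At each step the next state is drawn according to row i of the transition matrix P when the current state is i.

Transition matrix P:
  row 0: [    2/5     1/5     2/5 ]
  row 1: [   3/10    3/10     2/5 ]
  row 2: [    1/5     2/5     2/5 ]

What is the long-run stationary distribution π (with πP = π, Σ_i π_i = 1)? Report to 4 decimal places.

π = [0.2889, 0.3111, 0.4000]

Balance equations π_j = Σ_i π_i·P[i][j]:
  π_0 = 2/5·π_0 + 3/10·π_1 + 1/5·π_2
  π_1 = 1/5·π_0 + 3/10·π_1 + 2/5·π_2
  normalize: π_0 + π_1 + π_2 = 1
Solving the linear system gives exactly π = [13/45, 14/45, 2/5].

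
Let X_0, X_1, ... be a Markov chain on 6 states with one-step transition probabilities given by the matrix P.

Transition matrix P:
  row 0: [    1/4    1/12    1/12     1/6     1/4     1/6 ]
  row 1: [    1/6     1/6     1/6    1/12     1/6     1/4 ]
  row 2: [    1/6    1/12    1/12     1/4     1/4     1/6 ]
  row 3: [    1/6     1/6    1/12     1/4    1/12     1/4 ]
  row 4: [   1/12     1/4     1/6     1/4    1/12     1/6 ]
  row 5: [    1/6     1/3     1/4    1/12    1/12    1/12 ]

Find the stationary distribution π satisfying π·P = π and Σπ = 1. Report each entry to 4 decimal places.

π = [0.1682, 0.1836, 0.1414, 0.1751, 0.1502, 0.1814]

Balance equations π_j = Σ_i π_i·P[i][j]:
  π_0 = 1/4·π_0 + 1/6·π_1 + 1/6·π_2 + 1/6·π_3 + 1/12·π_4 + 1/6·π_5
  π_1 = 1/12·π_0 + 1/6·π_1 + 1/12·π_2 + 1/6·π_3 + 1/4·π_4 + 1/3·π_5
  π_2 = 1/12·π_0 + 1/6·π_1 + 1/12·π_2 + 1/12·π_3 + 1/6·π_4 + 1/4·π_5
  π_3 = 1/6·π_0 + 1/12·π_1 + 1/4·π_2 + 1/4·π_3 + 1/4·π_4 + 1/12·π_5
  π_4 = 1/4·π_0 + 1/6·π_1 + 1/4·π_2 + 1/12·π_3 + 1/12·π_4 + 1/12·π_5
  normalize: π_0 + π_1 + π_2 + π_3 + π_4 + π_5 = 1
Solving the linear system gives exactly π = [7577/45058, 4137/22529, 6371/45058, 15783/90116, 6769/45058, 16351/90116].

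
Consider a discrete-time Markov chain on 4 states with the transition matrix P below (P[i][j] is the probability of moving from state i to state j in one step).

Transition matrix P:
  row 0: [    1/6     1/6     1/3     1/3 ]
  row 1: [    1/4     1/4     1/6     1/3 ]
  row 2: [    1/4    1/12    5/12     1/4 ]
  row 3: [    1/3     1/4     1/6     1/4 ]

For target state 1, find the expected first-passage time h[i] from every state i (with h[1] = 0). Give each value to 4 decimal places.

First-step conditioning: h[1] = 0; for i ≠ 1, h[i] = 1 + Σ_k P[i][k]·h[k].
  h[0] = 1 + 1/6·h[0] + 1/3·h[2] + 1/3·h[3]
  h[2] = 1 + 1/4·h[0] + 5/12·h[2] + 1/4·h[3]
  h[3] = 1 + 1/3·h[0] + 1/6·h[2] + 1/4·h[3]
Solving the 3×3 linear system over states ≠ 1 gives exactly h = [846/139, 0, 930/139, 768/139] (h[1] = 0 is the target).

h = [6.0863, 0.0000, 6.6906, 5.5252]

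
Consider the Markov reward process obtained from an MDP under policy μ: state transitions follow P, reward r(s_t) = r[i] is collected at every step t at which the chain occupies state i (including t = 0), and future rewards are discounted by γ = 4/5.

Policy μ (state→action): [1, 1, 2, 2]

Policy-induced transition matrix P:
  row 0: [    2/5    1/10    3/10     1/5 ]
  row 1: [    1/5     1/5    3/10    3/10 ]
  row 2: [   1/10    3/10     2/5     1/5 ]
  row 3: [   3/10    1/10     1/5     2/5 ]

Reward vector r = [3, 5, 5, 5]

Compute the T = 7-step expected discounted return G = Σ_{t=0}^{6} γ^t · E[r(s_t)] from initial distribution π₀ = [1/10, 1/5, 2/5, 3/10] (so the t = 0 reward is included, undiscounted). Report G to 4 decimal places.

G = 18.1722

t=0: π = [0.1000, 0.2000, 0.4000, 0.3000], E[r] = 4.8000, γ^t·E[r] = 4.800000, running G = 4.800000
t=1: π = [0.2100, 0.2000, 0.3100, 0.2800], E[r] = 4.5800, γ^t·E[r] = 3.664000, running G = 8.464000
t=2: π = [0.2390, 0.1820, 0.3030, 0.2760], E[r] = 4.5220, γ^t·E[r] = 2.894080, running G = 11.358080
t=3: π = [0.2451, 0.1788, 0.3027, 0.2734], E[r] = 4.5098, γ^t·E[r] = 2.309018, running G = 13.667098
t=4: π = [0.2461, 0.1784, 0.3029, 0.2726], E[r] = 4.5078, γ^t·E[r] = 1.846403, running G = 15.513501
t=5: π = [0.2462, 0.1784, 0.3030, 0.2724], E[r] = 4.5076, γ^t·E[r] = 1.477063, running G = 16.990563
t=6: π = [0.2462, 0.1785, 0.3031, 0.2723], E[r] = 4.5077, γ^t·E[r] = 1.181657, running G = 18.172221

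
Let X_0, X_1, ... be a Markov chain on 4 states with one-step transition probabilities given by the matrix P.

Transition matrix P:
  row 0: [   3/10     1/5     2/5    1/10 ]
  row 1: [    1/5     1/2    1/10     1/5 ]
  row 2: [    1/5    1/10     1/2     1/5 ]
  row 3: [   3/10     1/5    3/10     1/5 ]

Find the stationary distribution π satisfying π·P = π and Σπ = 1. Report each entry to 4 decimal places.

π = [0.2418, 0.2363, 0.3462, 0.1758]

Balance equations π_j = Σ_i π_i·P[i][j]:
  π_0 = 3/10·π_0 + 1/5·π_1 + 1/5·π_2 + 3/10·π_3
  π_1 = 1/5·π_0 + 1/2·π_1 + 1/10·π_2 + 1/5·π_3
  π_2 = 2/5·π_0 + 1/10·π_1 + 1/2·π_2 + 3/10·π_3
  normalize: π_0 + π_1 + π_2 + π_3 = 1
Solving the linear system gives exactly π = [22/91, 43/182, 9/26, 16/91].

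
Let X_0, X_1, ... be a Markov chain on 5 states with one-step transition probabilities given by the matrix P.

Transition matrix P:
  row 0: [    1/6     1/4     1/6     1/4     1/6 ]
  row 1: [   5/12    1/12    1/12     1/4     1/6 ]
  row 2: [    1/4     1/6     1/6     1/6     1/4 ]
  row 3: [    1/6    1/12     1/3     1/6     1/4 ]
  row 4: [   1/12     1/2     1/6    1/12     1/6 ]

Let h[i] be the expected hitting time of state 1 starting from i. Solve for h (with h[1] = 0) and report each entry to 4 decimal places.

h = [3.9629, 0.0000, 4.1565, 4.5191, 2.8795]

First-step conditioning: h[1] = 0; for i ≠ 1, h[i] = 1 + Σ_k P[i][k]·h[k].
  h[0] = 1 + 1/6·h[0] + 1/6·h[2] + 1/4·h[3] + 1/6·h[4]
  h[2] = 1 + 1/4·h[0] + 1/6·h[2] + 1/6·h[3] + 1/4·h[4]
  h[3] = 1 + 1/6·h[0] + 1/3·h[2] + 1/6·h[3] + 1/4·h[4]
  h[4] = 1 + 1/12·h[0] + 1/6·h[2] + 1/12·h[3] + 1/6·h[4]
Solving the 4×4 linear system over states ≠ 1 gives exactly h = [3848/971, 0, 4036/971, 4388/971, 2796/971] (h[1] = 0 is the target).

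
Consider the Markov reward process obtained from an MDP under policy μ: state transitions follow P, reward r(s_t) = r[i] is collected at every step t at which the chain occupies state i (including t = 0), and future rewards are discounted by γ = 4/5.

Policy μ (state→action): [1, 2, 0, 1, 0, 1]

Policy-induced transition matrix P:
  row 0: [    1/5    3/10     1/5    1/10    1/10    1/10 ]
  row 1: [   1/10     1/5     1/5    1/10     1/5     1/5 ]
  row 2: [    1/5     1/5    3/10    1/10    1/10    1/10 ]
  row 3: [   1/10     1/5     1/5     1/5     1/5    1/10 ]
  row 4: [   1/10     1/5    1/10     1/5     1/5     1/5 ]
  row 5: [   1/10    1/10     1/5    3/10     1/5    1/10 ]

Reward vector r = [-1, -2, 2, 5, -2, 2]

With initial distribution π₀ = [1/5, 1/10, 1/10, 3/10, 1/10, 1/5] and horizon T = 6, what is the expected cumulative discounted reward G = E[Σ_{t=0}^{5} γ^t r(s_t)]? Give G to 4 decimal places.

t=0: π = [0.2000, 0.1000, 0.1000, 0.3000, 0.1000, 0.2000], E[r] = 1.5000, γ^t·E[r] = 1.500000, running G = 1.500000
t=1: π = [0.1300, 0.2000, 0.2000, 0.1800, 0.1700, 0.1200], E[r] = 0.6700, γ^t·E[r] = 0.536000, running G = 2.036000
t=2: π = [0.1330, 0.2010, 0.2030, 0.1590, 0.1670, 0.1370], E[r] = 0.6060, γ^t·E[r] = 0.387840, running G = 2.423840
t=3: π = [0.1336, 0.1996, 0.2036, 0.1600, 0.1664, 0.1368], E[r] = 0.6152, γ^t·E[r] = 0.314982, running G = 2.738822
t=4: π = [0.1337, 0.1997, 0.2037, 0.1600, 0.1663, 0.1366], E[r] = 0.6150, γ^t·E[r] = 0.251904, running G = 2.990726
t=5: π = [0.1337, 0.1997, 0.2037, 0.1599, 0.1663, 0.1366], E[r] = 0.6147, γ^t·E[r] = 0.201438, running G = 3.192164

G = 3.1922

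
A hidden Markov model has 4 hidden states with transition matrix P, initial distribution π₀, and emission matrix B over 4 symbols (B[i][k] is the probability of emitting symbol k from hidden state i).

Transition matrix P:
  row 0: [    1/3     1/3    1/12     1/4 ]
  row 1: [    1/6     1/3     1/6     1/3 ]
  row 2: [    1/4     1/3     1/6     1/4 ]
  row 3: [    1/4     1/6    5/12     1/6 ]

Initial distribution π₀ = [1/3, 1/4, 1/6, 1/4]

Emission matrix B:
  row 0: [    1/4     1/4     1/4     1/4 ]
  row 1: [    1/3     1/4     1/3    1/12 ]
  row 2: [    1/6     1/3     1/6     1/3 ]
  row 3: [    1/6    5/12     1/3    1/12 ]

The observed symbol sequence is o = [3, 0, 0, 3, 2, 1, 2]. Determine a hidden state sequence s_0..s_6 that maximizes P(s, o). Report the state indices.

t=0: δ = [8.333e-02, 2.083e-02, 5.556e-02, 2.083e-02]  (obs o_0=3)
t=1: δ = [6.944e-03, 9.259e-03, 1.543e-03, 3.472e-03]  ψ = [0, 0, 2, 0]  (obs o_1=0)
t=2: δ = [5.787e-04, 1.029e-03, 2.572e-04, 5.144e-04]  ψ = [0, 1, 1, 1]  (obs o_2=0)
t=3: δ = [4.823e-05, 2.858e-05, 7.144e-05, 2.858e-05]  ψ = [0, 1, 3, 1]  (obs o_3=3)
t=4: δ = [4.465e-06, 7.938e-06, 1.985e-06, 5.954e-06]  ψ = [2, 2, 2, 2]  (obs o_4=2)
t=5: δ = [3.721e-07, 6.615e-07, 8.269e-07, 1.103e-06]  ψ = [0, 1, 3, 1]  (obs o_5=1)
t=6: δ = [6.891e-08, 9.188e-08, 7.657e-08, 7.350e-08]  ψ = [3, 2, 3, 1]  (obs o_6=2)
backtrack: best end state = 1; path = [0, 1, 3, 2, 3, 2, 1]

path = [0, 1, 3, 2, 3, 2, 1]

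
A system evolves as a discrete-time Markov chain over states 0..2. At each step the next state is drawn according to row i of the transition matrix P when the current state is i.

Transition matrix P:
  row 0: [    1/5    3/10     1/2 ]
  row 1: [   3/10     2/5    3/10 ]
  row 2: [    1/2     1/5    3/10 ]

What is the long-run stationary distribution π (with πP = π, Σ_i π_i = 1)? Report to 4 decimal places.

Balance equations π_j = Σ_i π_i·P[i][j]:
  π_0 = 1/5·π_0 + 3/10·π_1 + 1/2·π_2
  π_1 = 3/10·π_0 + 2/5·π_1 + 1/5·π_2
  normalize: π_0 + π_1 + π_2 = 1
Solving the linear system gives exactly π = [18/53, 31/106, 39/106].

π = [0.3396, 0.2925, 0.3679]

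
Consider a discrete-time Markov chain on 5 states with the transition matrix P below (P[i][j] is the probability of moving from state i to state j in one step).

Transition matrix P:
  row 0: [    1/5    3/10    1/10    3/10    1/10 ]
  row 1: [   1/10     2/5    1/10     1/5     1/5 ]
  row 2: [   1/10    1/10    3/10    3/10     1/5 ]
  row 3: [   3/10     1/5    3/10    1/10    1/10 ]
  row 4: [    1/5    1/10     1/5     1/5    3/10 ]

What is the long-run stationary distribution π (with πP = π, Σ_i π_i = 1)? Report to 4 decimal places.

π = [0.1790, 0.2249, 0.2014, 0.2164, 0.1783]

Balance equations π_j = Σ_i π_i·P[i][j]:
  π_0 = 1/5·π_0 + 1/10·π_1 + 1/10·π_2 + 3/10·π_3 + 1/5·π_4
  π_1 = 3/10·π_0 + 2/5·π_1 + 1/10·π_2 + 1/5·π_3 + 1/10·π_4
  π_2 = 1/10·π_0 + 1/10·π_1 + 3/10·π_2 + 3/10·π_3 + 1/5·π_4
  π_3 = 3/10·π_0 + 1/5·π_1 + 3/10·π_2 + 1/10·π_3 + 1/5·π_4
  normalize: π_0 + π_1 + π_2 + π_3 + π_4 = 1
Solving the linear system gives exactly π = [1240/6927, 1558/6927, 465/2309, 1499/6927, 1235/6927].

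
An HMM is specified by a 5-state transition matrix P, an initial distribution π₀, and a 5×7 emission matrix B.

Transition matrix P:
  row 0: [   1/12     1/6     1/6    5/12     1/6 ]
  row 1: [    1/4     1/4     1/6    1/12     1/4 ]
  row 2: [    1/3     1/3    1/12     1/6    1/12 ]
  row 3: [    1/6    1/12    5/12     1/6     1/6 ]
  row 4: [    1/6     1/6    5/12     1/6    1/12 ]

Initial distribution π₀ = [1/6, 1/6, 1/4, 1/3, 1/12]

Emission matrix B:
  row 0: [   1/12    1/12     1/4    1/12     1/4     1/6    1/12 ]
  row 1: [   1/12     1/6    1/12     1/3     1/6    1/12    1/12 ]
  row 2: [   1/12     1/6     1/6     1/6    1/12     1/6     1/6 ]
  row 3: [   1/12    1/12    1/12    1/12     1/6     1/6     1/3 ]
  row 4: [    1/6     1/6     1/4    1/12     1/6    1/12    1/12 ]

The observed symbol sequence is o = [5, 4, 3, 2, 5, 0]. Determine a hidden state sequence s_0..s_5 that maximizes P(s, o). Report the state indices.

t=0: δ = [2.778e-02, 1.389e-02, 4.167e-02, 5.556e-02, 6.944e-03]  (obs o_0=5)
t=1: δ = [3.472e-03, 2.315e-03, 1.929e-03, 1.929e-03, 1.543e-03]  ψ = [2, 2, 3, 0, 3]  (obs o_1=4)
t=2: δ = [5.358e-05, 2.143e-04, 1.340e-04, 1.206e-04, 4.823e-05]  ψ = [2, 2, 3, 0, 0]  (obs o_2=3)
t=3: δ = [1.340e-05, 4.465e-06, 8.372e-06, 1.861e-06, 1.340e-05]  ψ = [1, 1, 3, 0, 1]  (obs o_3=2)
t=4: δ = [4.651e-07, 2.326e-07, 9.303e-07, 9.303e-07, 1.861e-07]  ψ = [2, 2, 4, 0, 0]  (obs o_4=5)
t=5: δ = [2.584e-08, 2.584e-08, 3.230e-08, 1.615e-08, 2.584e-08]  ψ = [2, 2, 3, 0, 3]  (obs o_5=0)
backtrack: best end state = 2; path = [3, 2, 1, 0, 3, 2]

path = [3, 2, 1, 0, 3, 2]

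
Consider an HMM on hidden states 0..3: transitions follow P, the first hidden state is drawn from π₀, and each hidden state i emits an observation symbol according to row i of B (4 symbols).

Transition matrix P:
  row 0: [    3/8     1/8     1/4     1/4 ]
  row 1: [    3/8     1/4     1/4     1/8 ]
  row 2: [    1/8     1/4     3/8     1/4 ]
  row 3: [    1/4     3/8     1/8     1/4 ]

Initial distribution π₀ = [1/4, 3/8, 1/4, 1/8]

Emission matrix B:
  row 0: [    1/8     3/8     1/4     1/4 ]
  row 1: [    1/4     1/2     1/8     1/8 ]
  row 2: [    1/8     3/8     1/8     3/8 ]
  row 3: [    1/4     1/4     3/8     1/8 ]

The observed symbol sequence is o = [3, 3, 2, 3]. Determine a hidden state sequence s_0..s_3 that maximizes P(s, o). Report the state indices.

t=0: δ = [6.250e-02, 4.688e-02, 9.375e-02, 1.562e-02]  (obs o_0=3)
t=1: δ = [5.859e-03, 2.930e-03, 1.318e-02, 2.930e-03]  ψ = [0, 2, 2, 2]  (obs o_1=3)
t=2: δ = [5.493e-04, 4.120e-04, 6.180e-04, 1.236e-03]  ψ = [0, 2, 2, 2]  (obs o_2=2)
t=3: δ = [7.725e-05, 5.794e-05, 8.690e-05, 3.862e-05]  ψ = [3, 3, 2, 3]  (obs o_3=3)
backtrack: best end state = 2; path = [2, 2, 2, 2]

path = [2, 2, 2, 2]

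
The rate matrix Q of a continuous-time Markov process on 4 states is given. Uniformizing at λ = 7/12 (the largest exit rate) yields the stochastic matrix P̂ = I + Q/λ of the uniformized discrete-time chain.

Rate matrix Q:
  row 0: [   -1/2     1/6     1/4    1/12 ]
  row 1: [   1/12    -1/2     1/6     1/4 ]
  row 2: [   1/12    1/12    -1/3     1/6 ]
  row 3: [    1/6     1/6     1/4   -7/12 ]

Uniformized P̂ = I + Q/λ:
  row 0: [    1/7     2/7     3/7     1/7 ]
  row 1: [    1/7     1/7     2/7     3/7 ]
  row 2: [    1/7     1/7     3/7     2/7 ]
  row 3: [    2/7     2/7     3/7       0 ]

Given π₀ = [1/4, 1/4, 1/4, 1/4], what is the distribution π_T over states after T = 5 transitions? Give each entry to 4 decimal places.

π = [0.1750, 0.2000, 0.4000, 0.2249]

t=0: π = [0.2500, 0.2500, 0.2500, 0.2500]
t=1: π = [0.1786, 0.2143, 0.3929, 0.2143]
t=2: π = [0.1735, 0.1990, 0.3980, 0.2296]
t=3: π = [0.1757, 0.2004, 0.4001, 0.2238]
t=4: π = [0.1748, 0.1999, 0.3999, 0.2253]
t=5: π = [0.1750, 0.2000, 0.4000, 0.2249]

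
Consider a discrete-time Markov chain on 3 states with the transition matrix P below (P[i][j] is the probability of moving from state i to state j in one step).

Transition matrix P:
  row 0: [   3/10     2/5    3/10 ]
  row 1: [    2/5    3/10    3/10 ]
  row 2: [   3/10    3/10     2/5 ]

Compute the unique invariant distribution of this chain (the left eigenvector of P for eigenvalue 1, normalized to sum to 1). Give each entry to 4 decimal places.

Balance equations π_j = Σ_i π_i·P[i][j]:
  π_0 = 3/10·π_0 + 2/5·π_1 + 3/10·π_2
  π_1 = 2/5·π_0 + 3/10·π_1 + 3/10·π_2
  normalize: π_0 + π_1 + π_2 = 1
Solving the linear system gives exactly π = [1/3, 1/3, 1/3].

π = [0.3333, 0.3333, 0.3333]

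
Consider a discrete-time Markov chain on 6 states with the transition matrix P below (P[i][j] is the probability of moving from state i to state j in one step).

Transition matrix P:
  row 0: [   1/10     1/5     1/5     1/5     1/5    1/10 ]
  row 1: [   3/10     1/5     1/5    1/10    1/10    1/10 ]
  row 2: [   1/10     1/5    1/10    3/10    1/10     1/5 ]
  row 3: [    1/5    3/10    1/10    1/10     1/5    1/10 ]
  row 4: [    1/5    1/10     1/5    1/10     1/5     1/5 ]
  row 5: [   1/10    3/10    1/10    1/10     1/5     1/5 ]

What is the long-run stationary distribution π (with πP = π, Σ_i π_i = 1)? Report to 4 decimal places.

Balance equations π_j = Σ_i π_i·P[i][j]:
  π_0 = 1/10·π_0 + 3/10·π_1 + 1/10·π_2 + 1/5·π_3 + 1/5·π_4 + 1/10·π_5
  π_1 = 1/5·π_0 + 1/5·π_1 + 1/5·π_2 + 3/10·π_3 + 1/10·π_4 + 3/10·π_5
  π_2 = 1/5·π_0 + 1/5·π_1 + 1/10·π_2 + 1/10·π_3 + 1/5·π_4 + 1/10·π_5
  π_3 = 1/5·π_0 + 1/10·π_1 + 3/10·π_2 + 1/10·π_3 + 1/10·π_4 + 1/10·π_5
  π_4 = 1/5·π_0 + 1/10·π_1 + 1/10·π_2 + 1/5·π_3 + 1/5·π_4 + 1/5·π_5
  normalize: π_0 + π_1 + π_2 + π_3 + π_4 + π_5 = 1
Solving the linear system gives exactly π = [9617/55337, 11796/55337, 8578/55337, 8211/55337, 9030/55337, 8105/55337].

π = [0.1738, 0.2132, 0.1550, 0.1484, 0.1632, 0.1465]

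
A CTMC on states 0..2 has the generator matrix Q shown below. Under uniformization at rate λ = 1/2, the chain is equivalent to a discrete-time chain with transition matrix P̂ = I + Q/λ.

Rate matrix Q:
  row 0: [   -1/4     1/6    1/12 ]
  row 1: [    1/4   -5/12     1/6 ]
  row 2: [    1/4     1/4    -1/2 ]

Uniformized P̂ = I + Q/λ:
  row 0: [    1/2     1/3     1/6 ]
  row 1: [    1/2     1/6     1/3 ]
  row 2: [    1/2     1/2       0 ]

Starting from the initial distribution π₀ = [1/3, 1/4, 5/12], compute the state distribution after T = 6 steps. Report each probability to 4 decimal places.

t=0: π = [0.3333, 0.2500, 0.4167]
t=1: π = [0.5000, 0.3611, 0.1389]
t=2: π = [0.5000, 0.2963, 0.2037]
t=3: π = [0.5000, 0.3179, 0.1821]
t=4: π = [0.5000, 0.3107, 0.1893]
t=5: π = [0.5000, 0.3131, 0.1869]
t=6: π = [0.5000, 0.3123, 0.1877]

π = [0.5000, 0.3123, 0.1877]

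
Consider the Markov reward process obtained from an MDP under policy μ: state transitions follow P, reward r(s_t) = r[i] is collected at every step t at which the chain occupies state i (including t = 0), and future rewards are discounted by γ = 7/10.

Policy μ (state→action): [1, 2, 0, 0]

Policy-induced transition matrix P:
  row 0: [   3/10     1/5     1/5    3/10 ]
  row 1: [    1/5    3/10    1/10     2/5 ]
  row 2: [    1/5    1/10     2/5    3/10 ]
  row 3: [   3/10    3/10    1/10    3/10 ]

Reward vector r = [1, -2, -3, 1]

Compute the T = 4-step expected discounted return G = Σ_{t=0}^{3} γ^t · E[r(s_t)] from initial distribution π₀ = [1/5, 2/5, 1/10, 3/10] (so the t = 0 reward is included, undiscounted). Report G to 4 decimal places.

G = -1.2161

t=0: π = [0.2000, 0.4000, 0.1000, 0.3000], E[r] = -0.6000, γ^t·E[r] = -0.600000, running G = -0.600000
t=1: π = [0.2500, 0.2600, 0.1500, 0.3400], E[r] = -0.3800, γ^t·E[r] = -0.266000, running G = -0.866000
t=2: π = [0.2590, 0.2450, 0.1700, 0.3260], E[r] = -0.4150, γ^t·E[r] = -0.203350, running G = -1.069350
t=3: π = [0.2585, 0.2401, 0.1769, 0.3245], E[r] = -0.4279, γ^t·E[r] = -0.146770, running G = -1.216120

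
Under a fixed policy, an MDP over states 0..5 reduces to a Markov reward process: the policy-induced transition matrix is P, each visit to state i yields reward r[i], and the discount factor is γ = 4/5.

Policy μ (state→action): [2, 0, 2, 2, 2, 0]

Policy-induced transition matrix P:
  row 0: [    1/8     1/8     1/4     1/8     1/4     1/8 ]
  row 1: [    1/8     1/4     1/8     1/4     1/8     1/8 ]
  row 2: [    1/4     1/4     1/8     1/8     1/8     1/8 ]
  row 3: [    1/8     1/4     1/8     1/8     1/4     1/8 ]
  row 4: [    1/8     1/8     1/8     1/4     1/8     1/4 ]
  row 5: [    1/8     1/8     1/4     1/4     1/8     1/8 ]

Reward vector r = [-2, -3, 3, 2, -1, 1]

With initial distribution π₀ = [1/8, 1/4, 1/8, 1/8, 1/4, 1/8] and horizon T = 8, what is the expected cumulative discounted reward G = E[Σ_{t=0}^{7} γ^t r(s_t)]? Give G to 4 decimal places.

t=0: π = [0.1250, 0.2500, 0.1250, 0.1250, 0.2500, 0.1250], E[r] = -0.5000, γ^t·E[r] = -0.500000, running G = -0.500000
t=1: π = [0.1406, 0.1875, 0.1563, 0.2031, 0.1563, 0.1563], E[r] = 0.0313, γ^t·E[r] = 0.025000, running G = -0.475000
t=2: π = [0.1445, 0.1934, 0.1621, 0.1875, 0.1680, 0.1445], E[r] = -0.0313, γ^t·E[r] = -0.020000, running G = -0.495000
t=3: π = [0.1453, 0.1929, 0.1611, 0.1882, 0.1665, 0.1460], E[r] = -0.0298, γ^t·E[r] = -0.015250, running G = -0.510250
t=4: π = [0.1451, 0.1928, 0.1614, 0.1882, 0.1667, 0.1458], E[r] = -0.0289, γ^t·E[r] = -0.011850, running G = -0.522100
t=5: π = [0.1452, 0.1928, 0.1614, 0.1882, 0.1667, 0.1458], E[r] = -0.0291, γ^t·E[r] = -0.009548, running G = -0.531648
t=6: π = [0.1452, 0.1928, 0.1614, 0.1882, 0.1667, 0.1458], E[r] = -0.0291, γ^t·E[r] = -0.007627, running G = -0.539275
t=7: π = [0.1452, 0.1928, 0.1614, 0.1882, 0.1667, 0.1458], E[r] = -0.0291, γ^t·E[r] = -0.006103, running G = -0.545378

G = -0.5454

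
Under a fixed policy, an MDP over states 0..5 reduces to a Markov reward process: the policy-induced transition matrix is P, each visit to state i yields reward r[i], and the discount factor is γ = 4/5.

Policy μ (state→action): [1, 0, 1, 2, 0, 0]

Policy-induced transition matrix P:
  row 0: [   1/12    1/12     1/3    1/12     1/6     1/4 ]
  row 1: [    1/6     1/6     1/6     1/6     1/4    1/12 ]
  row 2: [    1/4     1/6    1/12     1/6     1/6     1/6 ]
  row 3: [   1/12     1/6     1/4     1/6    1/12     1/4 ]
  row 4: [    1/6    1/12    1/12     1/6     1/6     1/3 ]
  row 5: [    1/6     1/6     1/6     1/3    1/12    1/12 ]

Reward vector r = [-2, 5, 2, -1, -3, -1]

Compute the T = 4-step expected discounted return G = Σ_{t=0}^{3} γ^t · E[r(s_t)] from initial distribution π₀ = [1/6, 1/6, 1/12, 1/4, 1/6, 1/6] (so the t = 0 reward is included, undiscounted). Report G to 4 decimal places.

G = -0.3282

t=0: π = [0.1667, 0.1667, 0.0833, 0.2500, 0.1667, 0.1667], E[r] = -0.2500, γ^t·E[r] = -0.250000, running G = -0.250000
t=1: π = [0.1389, 0.1389, 0.1944, 0.1806, 0.1458, 0.2014], E[r] = -0.0139, γ^t·E[r] = -0.011111, running G = -0.261111
t=2: π = [0.1563, 0.1429, 0.1765, 0.1887, 0.1464, 0.1892], E[r] = -0.0619, γ^t·E[r] = -0.039630, running G = -0.300741
t=3: π = [0.1526, 0.1414, 0.1815, 0.1852, 0.1471, 0.1921], E[r] = -0.0536, γ^t·E[r] = -0.027432, running G = -0.328173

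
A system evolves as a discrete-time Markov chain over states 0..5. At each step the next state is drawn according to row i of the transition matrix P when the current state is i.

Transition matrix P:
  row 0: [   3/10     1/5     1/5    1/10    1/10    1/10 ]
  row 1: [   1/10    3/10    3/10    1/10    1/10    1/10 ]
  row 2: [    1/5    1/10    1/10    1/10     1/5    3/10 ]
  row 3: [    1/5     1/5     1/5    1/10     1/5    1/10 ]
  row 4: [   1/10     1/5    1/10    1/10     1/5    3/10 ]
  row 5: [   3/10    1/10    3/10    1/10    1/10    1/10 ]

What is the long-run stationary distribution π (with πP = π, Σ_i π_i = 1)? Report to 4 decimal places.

Balance equations π_j = Σ_i π_i·P[i][j]:
  π_0 = 3/10·π_0 + 1/10·π_1 + 1/5·π_2 + 1/5·π_3 + 1/10·π_4 + 3/10·π_5
  π_1 = 1/5·π_0 + 3/10·π_1 + 1/10·π_2 + 1/5·π_3 + 1/5·π_4 + 1/10·π_5
  π_2 = 1/5·π_0 + 3/10·π_1 + 1/10·π_2 + 1/5·π_3 + 1/10·π_4 + 3/10·π_5
  π_3 = 1/10·π_0 + 1/10·π_1 + 1/10·π_2 + 1/10·π_3 + 1/10·π_4 + 1/10·π_5
  π_4 = 1/10·π_0 + 1/10·π_1 + 1/5·π_2 + 1/5·π_3 + 1/5·π_4 + 1/10·π_5
  normalize: π_0 + π_1 + π_2 + π_3 + π_4 + π_5 = 1
Solving the linear system gives exactly π = [1829/8930, 8089/44650, 8953/44650, 1/10, 3226/22325, 3773/22325].

π = [0.2048, 0.1812, 0.2005, 0.1000, 0.1445, 0.1690]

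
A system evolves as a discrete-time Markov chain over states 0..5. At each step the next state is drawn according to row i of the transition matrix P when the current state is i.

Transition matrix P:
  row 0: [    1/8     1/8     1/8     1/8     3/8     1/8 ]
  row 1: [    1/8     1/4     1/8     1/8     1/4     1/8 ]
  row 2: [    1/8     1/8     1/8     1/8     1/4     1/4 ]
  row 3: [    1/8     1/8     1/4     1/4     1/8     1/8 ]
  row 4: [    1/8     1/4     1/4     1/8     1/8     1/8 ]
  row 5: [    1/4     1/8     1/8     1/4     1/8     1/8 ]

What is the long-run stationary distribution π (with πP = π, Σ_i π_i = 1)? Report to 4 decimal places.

π = [0.1433, 0.1720, 0.1709, 0.1638, 0.2037, 0.1464]

Balance equations π_j = Σ_i π_i·P[i][j]:
  π_0 = 1/8·π_0 + 1/8·π_1 + 1/8·π_2 + 1/8·π_3 + 1/8·π_4 + 1/4·π_5
  π_1 = 1/8·π_0 + 1/4·π_1 + 1/8·π_2 + 1/8·π_3 + 1/4·π_4 + 1/8·π_5
  π_2 = 1/8·π_0 + 1/8·π_1 + 1/8·π_2 + 1/4·π_3 + 1/4·π_4 + 1/8·π_5
  π_3 = 1/8·π_0 + 1/8·π_1 + 1/8·π_2 + 1/4·π_3 + 1/8·π_4 + 1/4·π_5
  π_4 = 3/8·π_0 + 1/4·π_1 + 1/4·π_2 + 1/8·π_3 + 1/8·π_4 + 1/8·π_5
  normalize: π_0 + π_1 + π_2 + π_3 + π_4 + π_5 = 1
Solving the linear system gives exactly π = [140/977, 168/977, 167/977, 160/977, 199/977, 143/977].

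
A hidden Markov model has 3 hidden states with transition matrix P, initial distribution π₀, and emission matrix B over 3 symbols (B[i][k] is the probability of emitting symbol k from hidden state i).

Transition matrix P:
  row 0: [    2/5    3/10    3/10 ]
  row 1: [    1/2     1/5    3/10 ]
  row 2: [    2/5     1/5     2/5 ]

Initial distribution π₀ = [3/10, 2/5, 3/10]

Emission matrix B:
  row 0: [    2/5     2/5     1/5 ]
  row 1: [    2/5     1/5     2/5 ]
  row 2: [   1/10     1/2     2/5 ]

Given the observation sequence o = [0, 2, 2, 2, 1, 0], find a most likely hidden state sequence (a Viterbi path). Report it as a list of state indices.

path = [1, 2, 2, 2, 2, 0]

t=0: δ = [1.200e-01, 1.600e-01, 3.000e-02]  (obs o_0=0)
t=1: δ = [1.600e-02, 1.440e-02, 1.920e-02]  ψ = [1, 0, 1]  (obs o_1=2)
t=2: δ = [1.536e-03, 1.920e-03, 3.072e-03]  ψ = [2, 0, 2]  (obs o_2=2)
t=3: δ = [2.458e-04, 2.458e-04, 4.915e-04]  ψ = [2, 2, 2]  (obs o_3=2)
t=4: δ = [7.864e-05, 1.966e-05, 9.830e-05]  ψ = [2, 2, 2]  (obs o_4=1)
t=5: δ = [1.573e-05, 9.437e-06, 3.932e-06]  ψ = [2, 0, 2]  (obs o_5=0)
backtrack: best end state = 0; path = [1, 2, 2, 2, 2, 0]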